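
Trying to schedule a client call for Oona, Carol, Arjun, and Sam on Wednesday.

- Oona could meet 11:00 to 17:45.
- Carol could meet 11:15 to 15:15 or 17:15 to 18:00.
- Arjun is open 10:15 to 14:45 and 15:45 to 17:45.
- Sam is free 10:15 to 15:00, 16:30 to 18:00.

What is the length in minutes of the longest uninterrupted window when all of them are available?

Oona ∩ Carol: 11:15-15:15, 17:15-17:45.
Oona ∩ Carol ∩ Arjun: 11:15-14:45, 17:15-17:45.
Oona ∩ Carol ∩ Arjun ∩ Sam: 11:15-14:45, 17:15-17:45.
The longest is 11:15-14:45 at 210 minutes.

210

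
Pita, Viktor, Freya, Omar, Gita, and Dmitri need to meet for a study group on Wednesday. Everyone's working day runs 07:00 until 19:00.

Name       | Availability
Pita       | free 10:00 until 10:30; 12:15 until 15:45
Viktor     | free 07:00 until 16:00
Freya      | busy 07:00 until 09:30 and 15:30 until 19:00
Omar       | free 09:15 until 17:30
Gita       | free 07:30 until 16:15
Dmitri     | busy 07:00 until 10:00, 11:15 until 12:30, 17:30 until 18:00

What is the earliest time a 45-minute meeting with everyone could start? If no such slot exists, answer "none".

12:30

Pita free: 10:00-10:30, 12:15-15:45.
Viktor free: 07:00-16:00.
Freya free: 09:30-15:30 (invert busy blocks within the working day).
Omar free: 09:15-17:30.
Gita free: 07:30-16:15.
Dmitri free: 10:00-11:15, 12:30-17:30, 18:00-19:00 (invert busy blocks within the working day).
Pita ∩ Viktor: 10:00-10:30, 12:15-15:45.
Pita ∩ Viktor ∩ Freya: 10:00-10:30, 12:15-15:30.
Pita ∩ Viktor ∩ Freya ∩ Omar: 10:00-10:30, 12:15-15:30.
Pita ∩ Viktor ∩ Freya ∩ Omar ∩ Gita: 10:00-10:30, 12:15-15:30.
Pita ∩ Viktor ∩ Freya ∩ Omar ∩ Gita ∩ Dmitri: 10:00-10:30, 12:30-15:30.
The first common window of at least 45 minutes is 12:30-15:30, so the earliest start is 12:30.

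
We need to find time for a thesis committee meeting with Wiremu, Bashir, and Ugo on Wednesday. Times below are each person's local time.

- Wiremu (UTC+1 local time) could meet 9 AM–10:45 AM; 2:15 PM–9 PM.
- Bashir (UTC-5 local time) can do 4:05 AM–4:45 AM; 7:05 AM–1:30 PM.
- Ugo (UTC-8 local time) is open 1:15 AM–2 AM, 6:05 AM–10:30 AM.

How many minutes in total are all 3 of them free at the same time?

295

Wiremu in UTC: 08:00-09:45, 13:15-20:00 (subtract 1h to convert from UTC+1).
Bashir in UTC: 09:05-09:45, 12:05-18:30 (add 5h to convert from UTC-5).
Ugo in UTC: 09:15-10:00, 14:05-18:30 (add 8h to convert from UTC-8).
Wiremu ∩ Bashir: 09:05-09:45, 13:15-18:30.
Wiremu ∩ Bashir ∩ Ugo: 09:15-09:45, 14:05-18:30.
Summing the common windows: 30 + 265 = 295 minutes.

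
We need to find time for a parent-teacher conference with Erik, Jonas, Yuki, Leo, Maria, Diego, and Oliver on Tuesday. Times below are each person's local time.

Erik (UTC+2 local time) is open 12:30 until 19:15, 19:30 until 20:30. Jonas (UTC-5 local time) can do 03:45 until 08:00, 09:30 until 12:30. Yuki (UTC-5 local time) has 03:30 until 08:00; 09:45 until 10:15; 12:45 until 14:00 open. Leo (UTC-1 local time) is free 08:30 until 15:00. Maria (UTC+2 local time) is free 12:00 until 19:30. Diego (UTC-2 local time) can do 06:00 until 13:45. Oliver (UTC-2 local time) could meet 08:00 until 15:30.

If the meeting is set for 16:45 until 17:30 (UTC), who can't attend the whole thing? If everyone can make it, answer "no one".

Diego, Erik, Leo, Yuki

Erik in UTC: 10:30-17:15, 17:30-18:30 (subtract 2h to convert from UTC+2).
Jonas in UTC: 08:45-13:00, 14:30-17:30 (add 5h to convert from UTC-5).
Yuki in UTC: 08:30-13:00, 14:45-15:15, 17:45-19:00 (add 5h to convert from UTC-5).
Leo in UTC: 09:30-16:00 (add 1h to convert from UTC-1).
Maria in UTC: 10:00-17:30 (subtract 2h to convert from UTC+2).
Diego in UTC: 08:00-15:45 (add 2h to convert from UTC-2).
Oliver in UTC: 10:00-17:30 (add 2h to convert from UTC-2).
Erik: not fully free for 16:45-17:30. Jonas: free for 16:45-17:30. Yuki: not fully free for 16:45-17:30. Leo: not fully free for 16:45-17:30. Maria: free for 16:45-17:30. Diego: not fully free for 16:45-17:30. Oliver: free for 16:45-17:30.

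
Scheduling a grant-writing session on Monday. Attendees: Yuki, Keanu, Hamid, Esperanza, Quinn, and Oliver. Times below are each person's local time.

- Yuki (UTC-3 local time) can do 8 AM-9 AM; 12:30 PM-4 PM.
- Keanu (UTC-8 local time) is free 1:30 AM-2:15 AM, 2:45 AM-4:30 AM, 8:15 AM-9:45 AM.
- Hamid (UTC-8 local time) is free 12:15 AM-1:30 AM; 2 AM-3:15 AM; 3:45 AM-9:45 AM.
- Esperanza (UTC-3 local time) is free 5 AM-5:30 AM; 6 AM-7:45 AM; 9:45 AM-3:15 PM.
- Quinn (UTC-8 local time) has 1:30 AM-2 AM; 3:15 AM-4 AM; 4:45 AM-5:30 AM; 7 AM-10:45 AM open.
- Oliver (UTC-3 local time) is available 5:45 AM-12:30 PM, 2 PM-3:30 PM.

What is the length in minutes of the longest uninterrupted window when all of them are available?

45

Yuki in UTC: 11:00-12:00, 15:30-19:00 (add 3h to convert from UTC-3).
Keanu in UTC: 09:30-10:15, 10:45-12:30, 16:15-17:45 (add 8h to convert from UTC-8).
Hamid in UTC: 08:15-09:30, 10:00-11:15, 11:45-17:45 (add 8h to convert from UTC-8).
Esperanza in UTC: 08:00-08:30, 09:00-10:45, 12:45-18:15 (add 3h to convert from UTC-3).
Quinn in UTC: 09:30-10:00, 11:15-12:00, 12:45-13:30, 15:00-18:45 (add 8h to convert from UTC-8).
Oliver in UTC: 08:45-15:30, 17:00-18:30 (add 3h to convert from UTC-3).
Yuki ∩ Keanu: 11:00-12:00, 16:15-17:45.
Yuki ∩ Keanu ∩ Hamid: 11:00-11:15, 11:45-12:00, 16:15-17:45.
Yuki ∩ Keanu ∩ Hamid ∩ Esperanza: 16:15-17:45.
Yuki ∩ Keanu ∩ Hamid ∩ Esperanza ∩ Quinn: 16:15-17:45.
Yuki ∩ Keanu ∩ Hamid ∩ Esperanza ∩ Quinn ∩ Oliver: 17:00-17:45.
So the common availability across everyone is 17:00-17:45.
The longest is 17:00-17:45 at 45 minutes.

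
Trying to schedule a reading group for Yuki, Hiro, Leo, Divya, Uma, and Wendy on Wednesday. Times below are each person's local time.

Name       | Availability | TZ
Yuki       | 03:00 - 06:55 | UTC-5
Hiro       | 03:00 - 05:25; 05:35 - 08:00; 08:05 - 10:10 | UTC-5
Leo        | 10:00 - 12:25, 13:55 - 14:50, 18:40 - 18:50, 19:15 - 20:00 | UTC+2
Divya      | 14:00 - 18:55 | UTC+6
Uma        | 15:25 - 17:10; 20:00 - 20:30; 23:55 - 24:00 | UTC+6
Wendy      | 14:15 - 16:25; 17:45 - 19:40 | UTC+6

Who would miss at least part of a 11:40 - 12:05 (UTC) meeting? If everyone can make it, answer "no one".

Yuki in UTC: 08:00-11:55 (add 5h to convert from UTC-5).
Hiro in UTC: 08:00-10:25, 10:35-13:00, 13:05-15:10 (add 5h to convert from UTC-5).
Leo in UTC: 08:00-10:25, 11:55-12:50, 16:40-16:50, 17:15-18:00 (subtract 2h to convert from UTC+2).
Divya in UTC: 08:00-12:55 (subtract 6h to convert from UTC+6).
Uma in UTC: 09:25-11:10, 14:00-14:30, 17:55-18:00 (subtract 6h to convert from UTC+6).
Wendy in UTC: 08:15-10:25, 11:45-13:40 (subtract 6h to convert from UTC+6).
Yuki: not fully free for 11:40-12:05. Hiro: free for 11:40-12:05. Leo: not fully free for 11:40-12:05. Divya: free for 11:40-12:05. Uma: not fully free for 11:40-12:05. Wendy: not fully free for 11:40-12:05.

Leo, Uma, Wendy, Yuki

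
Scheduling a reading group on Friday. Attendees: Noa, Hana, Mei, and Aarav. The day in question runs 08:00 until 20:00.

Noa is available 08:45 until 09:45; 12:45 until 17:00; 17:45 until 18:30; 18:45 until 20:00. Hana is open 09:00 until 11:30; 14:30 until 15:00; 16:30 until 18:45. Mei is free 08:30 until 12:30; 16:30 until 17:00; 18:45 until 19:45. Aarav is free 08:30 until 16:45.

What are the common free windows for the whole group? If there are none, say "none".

09:00-09:45, 16:30-16:45

Noa ∩ Hana: 09:00-09:45, 14:30-15:00, 16:30-17:00, 17:45-18:30.
Noa ∩ Hana ∩ Mei: 09:00-09:45, 16:30-17:00.
Noa ∩ Hana ∩ Mei ∩ Aarav: 09:00-09:45, 16:30-16:45.
Those are the intersection windows.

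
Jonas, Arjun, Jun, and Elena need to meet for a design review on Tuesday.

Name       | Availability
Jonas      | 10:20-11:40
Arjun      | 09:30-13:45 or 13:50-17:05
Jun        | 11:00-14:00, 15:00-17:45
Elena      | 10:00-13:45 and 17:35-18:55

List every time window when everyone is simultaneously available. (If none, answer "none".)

11:00-11:40

Jonas ∩ Arjun: 10:20-11:40.
Jonas ∩ Arjun ∩ Jun: 11:00-11:40.
Jonas ∩ Arjun ∩ Jun ∩ Elena: 11:00-11:40.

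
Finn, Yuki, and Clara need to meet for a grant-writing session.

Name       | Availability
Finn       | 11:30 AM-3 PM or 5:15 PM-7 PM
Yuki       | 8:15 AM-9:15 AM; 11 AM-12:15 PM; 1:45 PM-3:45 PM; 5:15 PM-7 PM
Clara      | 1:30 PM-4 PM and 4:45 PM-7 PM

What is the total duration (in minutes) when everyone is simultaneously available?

180

Finn ∩ Yuki: 11:30-12:15, 13:45-15:00, 17:15-19:00.
Finn ∩ Yuki ∩ Clara: 13:45-15:00, 17:15-19:00.
So the common availability across everyone is 13:45-15:00, 17:15-19:00.
Summing the common windows: 75 + 105 = 180 minutes.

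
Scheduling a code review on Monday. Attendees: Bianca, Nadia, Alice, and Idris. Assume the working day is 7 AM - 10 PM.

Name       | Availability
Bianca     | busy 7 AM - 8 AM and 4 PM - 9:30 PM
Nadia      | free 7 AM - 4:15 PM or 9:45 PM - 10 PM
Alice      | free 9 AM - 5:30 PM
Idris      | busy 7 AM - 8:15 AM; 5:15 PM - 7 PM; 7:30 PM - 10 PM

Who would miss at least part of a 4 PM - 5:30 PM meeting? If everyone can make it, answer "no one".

Bianca, Idris, Nadia

Bianca free: 08:00-16:00, 21:30-22:00 (invert busy blocks within the working day).
Nadia free: 07:00-16:15, 21:45-22:00.
Alice free: 09:00-17:30.
Idris free: 08:15-17:15, 19:00-19:30 (invert busy blocks within the working day).
Bianca: not fully free for 16:00-17:30. Nadia: not fully free for 16:00-17:30. Alice: free for 16:00-17:30. Idris: not fully free for 16:00-17:30.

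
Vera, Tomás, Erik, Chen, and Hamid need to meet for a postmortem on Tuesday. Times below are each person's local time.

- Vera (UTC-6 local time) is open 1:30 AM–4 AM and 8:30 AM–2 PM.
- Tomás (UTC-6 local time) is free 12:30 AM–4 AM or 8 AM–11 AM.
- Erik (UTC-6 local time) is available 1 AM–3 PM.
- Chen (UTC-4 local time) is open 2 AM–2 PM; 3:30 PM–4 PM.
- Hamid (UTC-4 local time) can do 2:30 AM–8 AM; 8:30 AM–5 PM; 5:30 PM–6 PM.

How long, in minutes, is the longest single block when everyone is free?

Vera in UTC: 07:30-10:00, 14:30-20:00 (add 6h to convert from UTC-6).
Tomás in UTC: 06:30-10:00, 14:00-17:00 (add 6h to convert from UTC-6).
Erik in UTC: 07:00-21:00 (add 6h to convert from UTC-6).
Chen in UTC: 06:00-18:00, 19:30-20:00 (add 4h to convert from UTC-4).
Hamid in UTC: 06:30-12:00, 12:30-21:00, 21:30-22:00 (add 4h to convert from UTC-4).
Vera ∩ Tomás: 07:30-10:00, 14:30-17:00.
Vera ∩ Tomás ∩ Erik: 07:30-10:00, 14:30-17:00.
Vera ∩ Tomás ∩ Erik ∩ Chen: 07:30-10:00, 14:30-17:00.
Vera ∩ Tomás ∩ Erik ∩ Chen ∩ Hamid: 07:30-10:00, 14:30-17:00.
The longest is 07:30-10:00 at 150 minutes.

150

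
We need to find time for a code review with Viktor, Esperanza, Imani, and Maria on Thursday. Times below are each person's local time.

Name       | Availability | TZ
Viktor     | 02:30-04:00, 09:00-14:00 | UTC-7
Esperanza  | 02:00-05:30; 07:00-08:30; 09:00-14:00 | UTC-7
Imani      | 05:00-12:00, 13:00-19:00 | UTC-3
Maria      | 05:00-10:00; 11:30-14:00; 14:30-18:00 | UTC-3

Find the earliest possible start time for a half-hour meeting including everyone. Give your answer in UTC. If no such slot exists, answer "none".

09:30

Viktor in UTC: 09:30-11:00, 16:00-21:00 (add 7h to convert from UTC-7).
Esperanza in UTC: 09:00-12:30, 14:00-15:30, 16:00-21:00 (add 7h to convert from UTC-7).
Imani in UTC: 08:00-15:00, 16:00-22:00 (add 3h to convert from UTC-3).
Maria in UTC: 08:00-13:00, 14:30-17:00, 17:30-21:00 (add 3h to convert from UTC-3).
Viktor ∩ Esperanza: 09:30-11:00, 16:00-21:00.
Viktor ∩ Esperanza ∩ Imani: 09:30-11:00, 16:00-21:00.
Viktor ∩ Esperanza ∩ Imani ∩ Maria: 09:30-11:00, 16:00-17:00, 17:30-21:00.
The first common window of at least 30 minutes is 09:30-11:00, so the earliest start is 09:30.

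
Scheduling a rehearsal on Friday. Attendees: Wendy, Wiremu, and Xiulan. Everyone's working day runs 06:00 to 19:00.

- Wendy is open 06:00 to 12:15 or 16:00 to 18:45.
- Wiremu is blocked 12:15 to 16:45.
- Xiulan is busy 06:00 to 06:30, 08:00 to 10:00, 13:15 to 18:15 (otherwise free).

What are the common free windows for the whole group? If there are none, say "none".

06:30-08:00, 10:00-12:15, 18:15-18:45

Wendy free: 06:00-12:15, 16:00-18:45.
Wiremu free: 06:00-12:15, 16:45-19:00 (invert busy blocks within the working day).
Xiulan free: 06:30-08:00, 10:00-13:15, 18:15-19:00 (invert busy blocks within the working day).
Wendy ∩ Wiremu: 06:00-12:15, 16:45-18:45.
Wendy ∩ Wiremu ∩ Xiulan: 06:30-08:00, 10:00-12:15, 18:15-18:45.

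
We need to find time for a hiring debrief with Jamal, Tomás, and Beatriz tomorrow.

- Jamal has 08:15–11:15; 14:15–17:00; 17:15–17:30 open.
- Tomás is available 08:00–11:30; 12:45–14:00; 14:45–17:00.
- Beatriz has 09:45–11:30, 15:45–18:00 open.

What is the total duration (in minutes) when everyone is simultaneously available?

Jamal ∩ Tomás: 08:15-11:15, 14:45-17:00.
Jamal ∩ Tomás ∩ Beatriz: 09:45-11:15, 15:45-17:00.
Summing the common windows: 90 + 75 = 165 minutes.

165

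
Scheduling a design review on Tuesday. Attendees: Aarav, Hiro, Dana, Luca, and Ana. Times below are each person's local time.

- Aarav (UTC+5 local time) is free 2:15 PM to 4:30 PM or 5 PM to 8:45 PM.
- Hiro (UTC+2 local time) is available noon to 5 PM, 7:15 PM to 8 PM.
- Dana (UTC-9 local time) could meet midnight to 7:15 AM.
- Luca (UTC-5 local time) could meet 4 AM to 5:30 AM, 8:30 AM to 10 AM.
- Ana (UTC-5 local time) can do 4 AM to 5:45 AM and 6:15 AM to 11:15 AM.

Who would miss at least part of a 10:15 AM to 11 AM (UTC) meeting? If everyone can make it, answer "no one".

Aarav in UTC: 09:15-11:30, 12:00-15:45 (subtract 5h to convert from UTC+5).
Hiro in UTC: 10:00-15:00, 17:15-18:00 (subtract 2h to convert from UTC+2).
Dana in UTC: 09:00-16:15 (add 9h to convert from UTC-9).
Luca in UTC: 09:00-10:30, 13:30-15:00 (add 5h to convert from UTC-5).
Ana in UTC: 09:00-10:45, 11:15-16:15 (add 5h to convert from UTC-5).
Aarav: free for 10:15-11:00. Hiro: free for 10:15-11:00. Dana: free for 10:15-11:00. Luca: not fully free for 10:15-11:00. Ana: not fully free for 10:15-11:00.

Ana, Luca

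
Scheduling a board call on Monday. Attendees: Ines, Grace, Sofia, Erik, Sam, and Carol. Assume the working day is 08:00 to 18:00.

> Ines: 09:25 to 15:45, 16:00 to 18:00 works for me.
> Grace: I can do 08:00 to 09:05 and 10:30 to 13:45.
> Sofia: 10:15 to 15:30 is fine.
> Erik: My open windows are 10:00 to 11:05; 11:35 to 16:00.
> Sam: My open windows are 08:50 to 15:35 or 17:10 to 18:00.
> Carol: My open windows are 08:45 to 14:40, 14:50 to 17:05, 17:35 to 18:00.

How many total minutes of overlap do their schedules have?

165

Ines ∩ Grace: 10:30-13:45.
Ines ∩ Grace ∩ Sofia: 10:30-13:45.
Ines ∩ Grace ∩ Sofia ∩ Erik: 10:30-11:05, 11:35-13:45.
Ines ∩ Grace ∩ Sofia ∩ Erik ∩ Sam: 10:30-11:05, 11:35-13:45.
Ines ∩ Grace ∩ Sofia ∩ Erik ∩ Sam ∩ Carol: 10:30-11:05, 11:35-13:45.
Summing the common windows: 35 + 130 = 165 minutes.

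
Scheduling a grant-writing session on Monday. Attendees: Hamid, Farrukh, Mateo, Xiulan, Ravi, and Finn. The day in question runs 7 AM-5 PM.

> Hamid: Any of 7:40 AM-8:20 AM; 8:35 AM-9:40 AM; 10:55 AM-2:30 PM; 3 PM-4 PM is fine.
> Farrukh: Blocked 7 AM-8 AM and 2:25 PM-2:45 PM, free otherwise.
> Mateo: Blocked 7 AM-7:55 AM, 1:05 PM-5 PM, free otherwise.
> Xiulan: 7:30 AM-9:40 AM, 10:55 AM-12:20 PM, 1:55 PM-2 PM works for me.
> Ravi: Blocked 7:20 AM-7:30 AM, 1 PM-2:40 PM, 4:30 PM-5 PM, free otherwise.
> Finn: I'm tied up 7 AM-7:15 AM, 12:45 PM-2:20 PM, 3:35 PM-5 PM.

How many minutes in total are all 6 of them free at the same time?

Hamid free: 07:40-08:20, 08:35-09:40, 10:55-14:30, 15:00-16:00.
Farrukh free: 08:00-14:25, 14:45-17:00 (invert busy blocks within the working day).
Mateo free: 07:55-13:05 (invert busy blocks within the working day).
Xiulan free: 07:30-09:40, 10:55-12:20, 13:55-14:00.
Ravi free: 07:00-07:20, 07:30-13:00, 14:40-16:30 (invert busy blocks within the working day).
Finn free: 07:15-12:45, 14:20-15:35 (invert busy blocks within the working day).
Hamid ∩ Farrukh: 08:00-08:20, 08:35-09:40, 10:55-14:25, 15:00-16:00.
Hamid ∩ Farrukh ∩ Mateo: 08:00-08:20, 08:35-09:40, 10:55-13:05.
Hamid ∩ Farrukh ∩ Mateo ∩ Xiulan: 08:00-08:20, 08:35-09:40, 10:55-12:20.
Hamid ∩ Farrukh ∩ Mateo ∩ Xiulan ∩ Ravi: 08:00-08:20, 08:35-09:40, 10:55-12:20.
Hamid ∩ Farrukh ∩ Mateo ∩ Xiulan ∩ Ravi ∩ Finn: 08:00-08:20, 08:35-09:40, 10:55-12:20.
Summing the common windows: 20 + 65 + 85 = 170 minutes.

170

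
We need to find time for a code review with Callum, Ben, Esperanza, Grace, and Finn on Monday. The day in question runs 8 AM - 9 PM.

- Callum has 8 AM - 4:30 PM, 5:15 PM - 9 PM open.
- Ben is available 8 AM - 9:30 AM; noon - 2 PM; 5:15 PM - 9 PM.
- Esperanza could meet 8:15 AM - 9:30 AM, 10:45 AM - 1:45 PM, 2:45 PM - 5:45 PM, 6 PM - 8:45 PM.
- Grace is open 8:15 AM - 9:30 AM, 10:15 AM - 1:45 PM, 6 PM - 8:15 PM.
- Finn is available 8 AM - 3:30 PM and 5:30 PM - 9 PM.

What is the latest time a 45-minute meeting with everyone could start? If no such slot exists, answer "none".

19:30

Callum ∩ Ben: 08:00-09:30, 12:00-14:00, 17:15-21:00.
Callum ∩ Ben ∩ Esperanza: 08:15-09:30, 12:00-13:45, 17:15-17:45, 18:00-20:45.
Callum ∩ Ben ∩ Esperanza ∩ Grace: 08:15-09:30, 12:00-13:45, 18:00-20:15.
Callum ∩ Ben ∩ Esperanza ∩ Grace ∩ Finn: 08:15-09:30, 12:00-13:45, 18:00-20:15.
So the common availability across everyone is 08:15-09:30, 12:00-13:45, 18:00-20:15.
The last common window of at least 45 minutes is 18:00-20:15; a 45-minute meeting can start as late as 19:30 and still end by 20:15.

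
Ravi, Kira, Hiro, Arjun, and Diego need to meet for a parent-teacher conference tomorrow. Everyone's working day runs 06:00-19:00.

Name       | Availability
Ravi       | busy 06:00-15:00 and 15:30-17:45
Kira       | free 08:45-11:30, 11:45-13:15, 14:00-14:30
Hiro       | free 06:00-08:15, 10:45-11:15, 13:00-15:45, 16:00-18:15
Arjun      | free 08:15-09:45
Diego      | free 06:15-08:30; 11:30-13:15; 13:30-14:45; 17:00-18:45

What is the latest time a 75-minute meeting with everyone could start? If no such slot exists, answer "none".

Ravi free: 15:00-15:30, 17:45-19:00 (invert busy blocks within the working day).
Kira free: 08:45-11:30, 11:45-13:15, 14:00-14:30.
Hiro free: 06:00-08:15, 10:45-11:15, 13:00-15:45, 16:00-18:15.
Arjun free: 08:15-09:45.
Diego free: 06:15-08:30, 11:30-13:15, 13:30-14:45, 17:00-18:45.
Ravi ∩ Kira: ∅.
Ravi ∩ Kira ∩ Hiro: ∅.
Ravi ∩ Kira ∩ Hiro ∩ Arjun: ∅.
Ravi ∩ Kira ∩ Hiro ∩ Arjun ∩ Diego: ∅.
There is no time when everyone is free.
No common window is at least 75 minutes long.

none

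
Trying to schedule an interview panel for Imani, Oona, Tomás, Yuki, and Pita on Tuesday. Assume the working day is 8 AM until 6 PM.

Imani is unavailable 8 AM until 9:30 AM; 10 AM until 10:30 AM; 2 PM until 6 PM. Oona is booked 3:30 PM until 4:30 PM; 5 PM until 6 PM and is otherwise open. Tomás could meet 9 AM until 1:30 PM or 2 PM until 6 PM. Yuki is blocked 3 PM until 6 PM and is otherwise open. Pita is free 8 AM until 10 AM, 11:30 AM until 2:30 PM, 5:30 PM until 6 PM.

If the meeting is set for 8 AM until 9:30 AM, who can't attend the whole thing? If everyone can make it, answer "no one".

Imani free: 09:30-10:00, 10:30-14:00 (invert busy blocks within the working day).
Oona free: 08:00-15:30, 16:30-17:00 (invert busy blocks within the working day).
Tomás free: 09:00-13:30, 14:00-18:00.
Yuki free: 08:00-15:00 (invert busy blocks within the working day).
Pita free: 08:00-10:00, 11:30-14:30, 17:30-18:00.
Imani: not fully free for 08:00-09:30. Oona: free for 08:00-09:30. Tomás: not fully free for 08:00-09:30. Yuki: free for 08:00-09:30. Pita: free for 08:00-09:30.

Imani, Tomás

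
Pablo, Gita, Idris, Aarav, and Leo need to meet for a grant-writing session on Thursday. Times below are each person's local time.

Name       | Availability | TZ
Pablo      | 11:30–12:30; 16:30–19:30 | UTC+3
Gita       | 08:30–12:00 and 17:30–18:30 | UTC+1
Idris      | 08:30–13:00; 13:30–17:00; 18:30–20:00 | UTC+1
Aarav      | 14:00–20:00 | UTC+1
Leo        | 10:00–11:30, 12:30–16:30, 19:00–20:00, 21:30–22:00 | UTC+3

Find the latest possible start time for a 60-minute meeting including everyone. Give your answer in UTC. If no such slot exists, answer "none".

Pablo in UTC: 08:30-09:30, 13:30-16:30 (subtract 3h to convert from UTC+3).
Gita in UTC: 07:30-11:00, 16:30-17:30 (subtract 1h to convert from UTC+1).
Idris in UTC: 07:30-12:00, 12:30-16:00, 17:30-19:00 (subtract 1h to convert from UTC+1).
Aarav in UTC: 13:00-19:00 (subtract 1h to convert from UTC+1).
Leo in UTC: 07:00-08:30, 09:30-13:30, 16:00-17:00, 18:30-19:00 (subtract 3h to convert from UTC+3).
Pablo ∩ Gita: 08:30-09:30.
Pablo ∩ Gita ∩ Idris: 08:30-09:30.
Pablo ∩ Gita ∩ Idris ∩ Aarav: ∅.
Pablo ∩ Gita ∩ Idris ∩ Aarav ∩ Leo: ∅.
There is no time when everyone is free.
No common window is at least 60 minutes long.

none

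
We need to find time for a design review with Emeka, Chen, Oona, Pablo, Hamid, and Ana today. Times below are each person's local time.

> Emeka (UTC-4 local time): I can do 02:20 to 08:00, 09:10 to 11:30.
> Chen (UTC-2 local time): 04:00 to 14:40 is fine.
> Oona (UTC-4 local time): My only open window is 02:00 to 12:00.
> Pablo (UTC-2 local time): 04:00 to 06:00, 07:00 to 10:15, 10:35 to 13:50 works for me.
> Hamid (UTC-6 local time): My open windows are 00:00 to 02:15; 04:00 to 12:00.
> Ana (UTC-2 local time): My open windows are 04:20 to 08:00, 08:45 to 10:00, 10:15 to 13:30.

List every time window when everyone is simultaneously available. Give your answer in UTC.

06:20-08:00, 10:45-12:00, 13:10-15:30

Emeka in UTC: 06:20-12:00, 13:10-15:30 (add 4h to convert from UTC-4).
Chen in UTC: 06:00-16:40 (add 2h to convert from UTC-2).
Oona in UTC: 06:00-16:00 (add 4h to convert from UTC-4).
Pablo in UTC: 06:00-08:00, 09:00-12:15, 12:35-15:50 (add 2h to convert from UTC-2).
Hamid in UTC: 06:00-08:15, 10:00-18:00 (add 6h to convert from UTC-6).
Ana in UTC: 06:20-10:00, 10:45-12:00, 12:15-15:30 (add 2h to convert from UTC-2).
Emeka ∩ Chen: 06:20-12:00, 13:10-15:30.
Emeka ∩ Chen ∩ Oona: 06:20-12:00, 13:10-15:30.
Emeka ∩ Chen ∩ Oona ∩ Pablo: 06:20-08:00, 09:00-12:00, 13:10-15:30.
Emeka ∩ Chen ∩ Oona ∩ Pablo ∩ Hamid: 06:20-08:00, 10:00-12:00, 13:10-15:30.
Emeka ∩ Chen ∩ Oona ∩ Pablo ∩ Hamid ∩ Ana: 06:20-08:00, 10:45-12:00, 13:10-15:30.
Those are the intersection windows.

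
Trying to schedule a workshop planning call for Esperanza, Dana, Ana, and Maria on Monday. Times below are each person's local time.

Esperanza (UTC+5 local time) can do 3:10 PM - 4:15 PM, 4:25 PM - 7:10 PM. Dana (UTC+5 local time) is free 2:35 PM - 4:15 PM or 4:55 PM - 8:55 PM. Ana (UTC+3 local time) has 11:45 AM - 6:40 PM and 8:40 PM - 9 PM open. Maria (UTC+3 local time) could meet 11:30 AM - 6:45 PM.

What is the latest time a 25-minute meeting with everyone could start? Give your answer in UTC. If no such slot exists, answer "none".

Esperanza in UTC: 10:10-11:15, 11:25-14:10 (subtract 5h to convert from UTC+5).
Dana in UTC: 09:35-11:15, 11:55-15:55 (subtract 5h to convert from UTC+5).
Ana in UTC: 08:45-15:40, 17:40-18:00 (subtract 3h to convert from UTC+3).
Maria in UTC: 08:30-15:45 (subtract 3h to convert from UTC+3).
Esperanza ∩ Dana: 10:10-11:15, 11:55-14:10.
Esperanza ∩ Dana ∩ Ana: 10:10-11:15, 11:55-14:10.
Esperanza ∩ Dana ∩ Ana ∩ Maria: 10:10-11:15, 11:55-14:10.
The last common window of at least 25 minutes is 11:55-14:10; a 25-minute meeting can start as late as 13:45 and still end by 14:10.

13:45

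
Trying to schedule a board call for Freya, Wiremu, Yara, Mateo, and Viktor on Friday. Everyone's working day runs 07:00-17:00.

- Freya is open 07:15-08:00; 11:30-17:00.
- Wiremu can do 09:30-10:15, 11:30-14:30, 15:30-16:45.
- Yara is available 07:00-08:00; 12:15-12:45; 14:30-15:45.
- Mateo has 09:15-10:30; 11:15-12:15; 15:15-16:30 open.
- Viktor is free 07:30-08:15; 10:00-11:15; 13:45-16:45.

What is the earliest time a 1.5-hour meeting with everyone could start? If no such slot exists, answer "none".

none

Freya ∩ Wiremu: 11:30-14:30, 15:30-16:45.
Freya ∩ Wiremu ∩ Yara: 12:15-12:45, 15:30-15:45.
Freya ∩ Wiremu ∩ Yara ∩ Mateo: 15:30-15:45.
Freya ∩ Wiremu ∩ Yara ∩ Mateo ∩ Viktor: 15:30-15:45.
So the common availability across everyone is 15:30-15:45.
No common window is at least 90 minutes long.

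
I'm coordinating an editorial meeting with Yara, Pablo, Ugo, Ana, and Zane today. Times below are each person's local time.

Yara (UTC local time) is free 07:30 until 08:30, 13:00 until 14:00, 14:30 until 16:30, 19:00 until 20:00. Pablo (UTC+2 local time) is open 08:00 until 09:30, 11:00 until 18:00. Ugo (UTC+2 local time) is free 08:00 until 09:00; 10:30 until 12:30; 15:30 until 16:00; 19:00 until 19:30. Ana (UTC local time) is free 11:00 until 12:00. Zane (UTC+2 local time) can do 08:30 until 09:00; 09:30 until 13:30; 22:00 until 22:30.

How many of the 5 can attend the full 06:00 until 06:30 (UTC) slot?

2

Yara in UTC: 07:30-08:30, 13:00-14:00, 14:30-16:30, 19:00-20:00.
Pablo in UTC: 06:00-07:30, 09:00-16:00 (subtract 2h to convert from UTC+2).
Ugo in UTC: 06:00-07:00, 08:30-10:30, 13:30-14:00, 17:00-17:30 (subtract 2h to convert from UTC+2).
Ana in UTC: 11:00-12:00.
Zane in UTC: 06:30-07:00, 07:30-11:30, 20:00-20:30 (subtract 2h to convert from UTC+2).
Pablo and Ugo can make the full 06:00-06:30 slot — that's 2.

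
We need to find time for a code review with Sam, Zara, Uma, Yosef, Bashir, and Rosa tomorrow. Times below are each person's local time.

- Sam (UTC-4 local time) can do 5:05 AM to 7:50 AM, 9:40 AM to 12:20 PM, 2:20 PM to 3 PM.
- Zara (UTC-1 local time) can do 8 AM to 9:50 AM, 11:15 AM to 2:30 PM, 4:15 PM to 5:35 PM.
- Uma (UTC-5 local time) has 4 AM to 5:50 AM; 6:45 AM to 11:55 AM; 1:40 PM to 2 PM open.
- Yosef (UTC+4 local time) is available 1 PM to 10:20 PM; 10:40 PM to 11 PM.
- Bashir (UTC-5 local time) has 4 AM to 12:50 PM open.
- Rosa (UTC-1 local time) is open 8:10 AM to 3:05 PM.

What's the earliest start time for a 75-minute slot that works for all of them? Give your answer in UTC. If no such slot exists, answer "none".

09:10

Sam in UTC: 09:05-11:50, 13:40-16:20, 18:20-19:00 (add 4h to convert from UTC-4).
Zara in UTC: 09:00-10:50, 12:15-15:30, 17:15-18:35 (add 1h to convert from UTC-1).
Uma in UTC: 09:00-10:50, 11:45-16:55, 18:40-19:00 (add 5h to convert from UTC-5).
Yosef in UTC: 09:00-18:20, 18:40-19:00 (subtract 4h to convert from UTC+4).
Bashir in UTC: 09:00-17:50 (add 5h to convert from UTC-5).
Rosa in UTC: 09:10-16:05 (add 1h to convert from UTC-1).
Sam ∩ Zara: 09:05-10:50, 13:40-15:30, 18:20-18:35.
Sam ∩ Zara ∩ Uma: 09:05-10:50, 13:40-15:30.
Sam ∩ Zara ∩ Uma ∩ Yosef: 09:05-10:50, 13:40-15:30.
Sam ∩ Zara ∩ Uma ∩ Yosef ∩ Bashir: 09:05-10:50, 13:40-15:30.
Sam ∩ Zara ∩ Uma ∩ Yosef ∩ Bashir ∩ Rosa: 09:10-10:50, 13:40-15:30.
The first common window of at least 75 minutes is 09:10-10:50, so the earliest start is 09:10.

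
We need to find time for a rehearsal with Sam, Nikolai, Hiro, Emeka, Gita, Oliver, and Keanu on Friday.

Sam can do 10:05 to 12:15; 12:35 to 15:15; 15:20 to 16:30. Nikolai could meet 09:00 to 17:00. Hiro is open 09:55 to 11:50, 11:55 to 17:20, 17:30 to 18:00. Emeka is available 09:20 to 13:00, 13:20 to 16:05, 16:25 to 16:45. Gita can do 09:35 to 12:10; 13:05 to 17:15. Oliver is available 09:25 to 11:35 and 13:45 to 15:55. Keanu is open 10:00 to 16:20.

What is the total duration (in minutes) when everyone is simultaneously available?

215

Sam ∩ Nikolai: 10:05-12:15, 12:35-15:15, 15:20-16:30.
Sam ∩ Nikolai ∩ Hiro: 10:05-11:50, 11:55-12:15, 12:35-15:15, 15:20-16:30.
Sam ∩ Nikolai ∩ Hiro ∩ Emeka: 10:05-11:50, 11:55-12:15, 12:35-13:00, 13:20-15:15, 15:20-16:05, 16:25-16:30.
Sam ∩ Nikolai ∩ Hiro ∩ Emeka ∩ Gita: 10:05-11:50, 11:55-12:10, 13:20-15:15, 15:20-16:05, 16:25-16:30.
Sam ∩ Nikolai ∩ Hiro ∩ Emeka ∩ Gita ∩ Oliver: 10:05-11:35, 13:45-15:15, 15:20-15:55.
Sam ∩ Nikolai ∩ Hiro ∩ Emeka ∩ Gita ∩ Oliver ∩ Keanu: 10:05-11:35, 13:45-15:15, 15:20-15:55.
So the common availability across everyone is 10:05-11:35, 13:45-15:15, 15:20-15:55.
Summing the common windows: 90 + 90 + 35 = 215 minutes.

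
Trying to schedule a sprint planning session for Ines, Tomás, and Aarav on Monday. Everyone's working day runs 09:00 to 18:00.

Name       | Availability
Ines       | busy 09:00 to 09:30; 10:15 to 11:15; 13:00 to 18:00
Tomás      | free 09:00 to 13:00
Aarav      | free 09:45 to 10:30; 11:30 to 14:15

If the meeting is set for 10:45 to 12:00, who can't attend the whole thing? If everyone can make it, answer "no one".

Ines free: 09:30-10:15, 11:15-13:00 (invert busy blocks within the working day).
Tomás free: 09:00-13:00.
Aarav free: 09:45-10:30, 11:30-14:15.
Ines: not fully free for 10:45-12:00. Tomás: free for 10:45-12:00. Aarav: not fully free for 10:45-12:00.

Aarav, Ines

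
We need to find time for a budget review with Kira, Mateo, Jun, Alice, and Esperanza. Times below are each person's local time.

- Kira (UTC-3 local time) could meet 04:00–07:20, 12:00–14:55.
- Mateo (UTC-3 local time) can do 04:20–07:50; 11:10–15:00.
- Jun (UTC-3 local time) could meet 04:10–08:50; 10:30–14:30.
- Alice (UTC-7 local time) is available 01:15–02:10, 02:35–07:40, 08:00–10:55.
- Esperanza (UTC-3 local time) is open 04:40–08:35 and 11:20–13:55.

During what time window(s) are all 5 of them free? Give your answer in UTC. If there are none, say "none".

Kira in UTC: 07:00-10:20, 15:00-17:55 (add 3h to convert from UTC-3).
Mateo in UTC: 07:20-10:50, 14:10-18:00 (add 3h to convert from UTC-3).
Jun in UTC: 07:10-11:50, 13:30-17:30 (add 3h to convert from UTC-3).
Alice in UTC: 08:15-09:10, 09:35-14:40, 15:00-17:55 (add 7h to convert from UTC-7).
Esperanza in UTC: 07:40-11:35, 14:20-16:55 (add 3h to convert from UTC-3).
Kira ∩ Mateo: 07:20-10:20, 15:00-17:55.
Kira ∩ Mateo ∩ Jun: 07:20-10:20, 15:00-17:30.
Kira ∩ Mateo ∩ Jun ∩ Alice: 08:15-09:10, 09:35-10:20, 15:00-17:30.
Kira ∩ Mateo ∩ Jun ∩ Alice ∩ Esperanza: 08:15-09:10, 09:35-10:20, 15:00-16:55.
Those are the intersection windows.

08:15-09:10, 09:35-10:20, 15:00-16:55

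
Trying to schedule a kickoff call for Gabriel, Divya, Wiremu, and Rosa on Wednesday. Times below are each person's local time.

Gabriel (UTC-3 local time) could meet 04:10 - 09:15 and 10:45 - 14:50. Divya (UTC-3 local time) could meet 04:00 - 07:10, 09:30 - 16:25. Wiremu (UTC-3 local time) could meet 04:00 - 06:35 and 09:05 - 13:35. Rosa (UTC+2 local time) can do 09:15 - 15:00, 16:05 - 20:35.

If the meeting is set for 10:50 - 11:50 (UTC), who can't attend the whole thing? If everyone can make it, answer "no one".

Divya, Wiremu

Gabriel in UTC: 07:10-12:15, 13:45-17:50 (add 3h to convert from UTC-3).
Divya in UTC: 07:00-10:10, 12:30-19:25 (add 3h to convert from UTC-3).
Wiremu in UTC: 07:00-09:35, 12:05-16:35 (add 3h to convert from UTC-3).
Rosa in UTC: 07:15-13:00, 14:05-18:35 (subtract 2h to convert from UTC+2).
Gabriel: free for 10:50-11:50. Divya: not fully free for 10:50-11:50. Wiremu: not fully free for 10:50-11:50. Rosa: free for 10:50-11:50.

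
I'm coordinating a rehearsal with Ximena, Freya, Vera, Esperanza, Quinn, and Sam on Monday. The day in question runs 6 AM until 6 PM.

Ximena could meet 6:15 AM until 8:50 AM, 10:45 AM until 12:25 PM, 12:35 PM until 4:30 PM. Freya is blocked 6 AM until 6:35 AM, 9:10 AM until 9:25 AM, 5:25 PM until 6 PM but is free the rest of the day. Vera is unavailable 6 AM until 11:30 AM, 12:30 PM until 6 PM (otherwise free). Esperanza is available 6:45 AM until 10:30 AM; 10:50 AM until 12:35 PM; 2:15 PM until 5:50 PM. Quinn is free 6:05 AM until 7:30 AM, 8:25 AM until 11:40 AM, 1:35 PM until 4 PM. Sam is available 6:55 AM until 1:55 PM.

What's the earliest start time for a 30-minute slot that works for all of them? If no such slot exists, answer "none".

Ximena free: 06:15-08:50, 10:45-12:25, 12:35-16:30.
Freya free: 06:35-09:10, 09:25-17:25 (invert busy blocks within the working day).
Vera free: 11:30-12:30 (invert busy blocks within the working day).
Esperanza free: 06:45-10:30, 10:50-12:35, 14:15-17:50.
Quinn free: 06:05-07:30, 08:25-11:40, 13:35-16:00.
Sam free: 06:55-13:55.
Ximena ∩ Freya: 06:35-08:50, 10:45-12:25, 12:35-16:30.
Ximena ∩ Freya ∩ Vera: 11:30-12:25.
Ximena ∩ Freya ∩ Vera ∩ Esperanza: 11:30-12:25.
Ximena ∩ Freya ∩ Vera ∩ Esperanza ∩ Quinn: 11:30-11:40.
Ximena ∩ Freya ∩ Vera ∩ Esperanza ∩ Quinn ∩ Sam: 11:30-11:40.
Those are the intersection windows.
No common window is at least 30 minutes long.

none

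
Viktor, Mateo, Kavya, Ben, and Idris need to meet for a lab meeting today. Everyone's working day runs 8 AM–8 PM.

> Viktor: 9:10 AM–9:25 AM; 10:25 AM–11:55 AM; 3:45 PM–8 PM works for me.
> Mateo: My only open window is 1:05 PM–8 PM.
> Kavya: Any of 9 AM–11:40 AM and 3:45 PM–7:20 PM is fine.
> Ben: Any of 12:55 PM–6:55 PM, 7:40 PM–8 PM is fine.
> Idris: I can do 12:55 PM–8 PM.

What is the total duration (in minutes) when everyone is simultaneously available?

190

Viktor ∩ Mateo: 15:45-20:00.
Viktor ∩ Mateo ∩ Kavya: 15:45-19:20.
Viktor ∩ Mateo ∩ Kavya ∩ Ben: 15:45-18:55.
Viktor ∩ Mateo ∩ Kavya ∩ Ben ∩ Idris: 15:45-18:55.
So the common availability across everyone is 15:45-18:55.
That's a single block of 190 minutes.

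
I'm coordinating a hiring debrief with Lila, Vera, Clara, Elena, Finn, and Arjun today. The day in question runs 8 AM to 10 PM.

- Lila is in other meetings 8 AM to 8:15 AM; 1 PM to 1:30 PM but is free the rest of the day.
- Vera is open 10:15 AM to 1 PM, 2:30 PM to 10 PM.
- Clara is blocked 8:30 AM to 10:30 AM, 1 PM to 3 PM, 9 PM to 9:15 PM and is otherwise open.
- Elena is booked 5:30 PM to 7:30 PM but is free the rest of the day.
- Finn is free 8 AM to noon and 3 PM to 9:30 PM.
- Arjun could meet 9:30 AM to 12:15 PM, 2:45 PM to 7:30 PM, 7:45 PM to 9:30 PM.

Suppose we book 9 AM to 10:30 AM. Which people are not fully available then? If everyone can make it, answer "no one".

Lila free: 08:15-13:00, 13:30-22:00 (invert busy blocks within the working day).
Vera free: 10:15-13:00, 14:30-22:00.
Clara free: 08:00-08:30, 10:30-13:00, 15:00-21:00, 21:15-22:00 (invert busy blocks within the working day).
Elena free: 08:00-17:30, 19:30-22:00 (invert busy blocks within the working day).
Finn free: 08:00-12:00, 15:00-21:30.
Arjun free: 09:30-12:15, 14:45-19:30, 19:45-21:30.
Lila: free for 09:00-10:30. Vera: not fully free for 09:00-10:30. Clara: not fully free for 09:00-10:30. Elena: free for 09:00-10:30. Finn: free for 09:00-10:30. Arjun: not fully free for 09:00-10:30.

Arjun, Clara, Vera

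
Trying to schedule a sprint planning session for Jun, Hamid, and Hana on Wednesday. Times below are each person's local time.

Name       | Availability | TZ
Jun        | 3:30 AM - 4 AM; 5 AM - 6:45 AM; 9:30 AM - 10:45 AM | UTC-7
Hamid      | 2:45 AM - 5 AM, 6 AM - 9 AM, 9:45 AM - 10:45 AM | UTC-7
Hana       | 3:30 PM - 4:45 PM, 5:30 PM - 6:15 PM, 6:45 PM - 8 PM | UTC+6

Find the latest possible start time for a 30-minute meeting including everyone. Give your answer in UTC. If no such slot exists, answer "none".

13:15

Jun in UTC: 10:30-11:00, 12:00-13:45, 16:30-17:45 (add 7h to convert from UTC-7).
Hamid in UTC: 09:45-12:00, 13:00-16:00, 16:45-17:45 (add 7h to convert from UTC-7).
Hana in UTC: 09:30-10:45, 11:30-12:15, 12:45-14:00 (subtract 6h to convert from UTC+6).
Jun ∩ Hamid: 10:30-11:00, 13:00-13:45, 16:45-17:45.
Jun ∩ Hamid ∩ Hana: 10:30-10:45, 13:00-13:45.
So the common availability across everyone is 10:30-10:45, 13:00-13:45.
The last common window of at least 30 minutes is 13:00-13:45; a 30-minute meeting can start as late as 13:15 and still end by 13:45.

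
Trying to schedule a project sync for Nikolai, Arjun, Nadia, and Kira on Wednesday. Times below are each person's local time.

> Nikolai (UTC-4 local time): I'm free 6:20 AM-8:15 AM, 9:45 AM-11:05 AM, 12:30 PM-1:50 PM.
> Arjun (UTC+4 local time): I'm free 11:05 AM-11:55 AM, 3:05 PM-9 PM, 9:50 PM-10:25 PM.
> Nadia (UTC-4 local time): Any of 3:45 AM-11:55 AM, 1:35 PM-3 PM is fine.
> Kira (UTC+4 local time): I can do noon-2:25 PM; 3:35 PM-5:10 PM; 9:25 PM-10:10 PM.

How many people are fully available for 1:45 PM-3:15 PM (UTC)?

Nikolai in UTC: 10:20-12:15, 13:45-15:05, 16:30-17:50 (add 4h to convert from UTC-4).
Arjun in UTC: 07:05-07:55, 11:05-17:00, 17:50-18:25 (subtract 4h to convert from UTC+4).
Nadia in UTC: 07:45-15:55, 17:35-19:00 (add 4h to convert from UTC-4).
Kira in UTC: 08:00-10:25, 11:35-13:10, 17:25-18:10 (subtract 4h to convert from UTC+4).
Arjun and Nadia can make the full 13:45-15:15 slot — that's 2.

2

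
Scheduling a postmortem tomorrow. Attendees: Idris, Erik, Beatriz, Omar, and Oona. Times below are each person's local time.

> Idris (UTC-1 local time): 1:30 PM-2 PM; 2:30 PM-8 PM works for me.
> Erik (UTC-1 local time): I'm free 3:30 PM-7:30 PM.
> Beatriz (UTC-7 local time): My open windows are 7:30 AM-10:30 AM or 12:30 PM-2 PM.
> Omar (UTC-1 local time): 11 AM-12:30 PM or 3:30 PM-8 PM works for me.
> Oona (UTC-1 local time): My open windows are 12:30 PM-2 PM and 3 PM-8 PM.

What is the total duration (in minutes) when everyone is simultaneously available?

Idris in UTC: 14:30-15:00, 15:30-21:00 (add 1h to convert from UTC-1).
Erik in UTC: 16:30-20:30 (add 1h to convert from UTC-1).
Beatriz in UTC: 14:30-17:30, 19:30-21:00 (add 7h to convert from UTC-7).
Omar in UTC: 12:00-13:30, 16:30-21:00 (add 1h to convert from UTC-1).
Oona in UTC: 13:30-15:00, 16:00-21:00 (add 1h to convert from UTC-1).
Idris ∩ Erik: 16:30-20:30.
Idris ∩ Erik ∩ Beatriz: 16:30-17:30, 19:30-20:30.
Idris ∩ Erik ∩ Beatriz ∩ Omar: 16:30-17:30, 19:30-20:30.
Idris ∩ Erik ∩ Beatriz ∩ Omar ∩ Oona: 16:30-17:30, 19:30-20:30.
Summing the common windows: 60 + 60 = 120 minutes.

120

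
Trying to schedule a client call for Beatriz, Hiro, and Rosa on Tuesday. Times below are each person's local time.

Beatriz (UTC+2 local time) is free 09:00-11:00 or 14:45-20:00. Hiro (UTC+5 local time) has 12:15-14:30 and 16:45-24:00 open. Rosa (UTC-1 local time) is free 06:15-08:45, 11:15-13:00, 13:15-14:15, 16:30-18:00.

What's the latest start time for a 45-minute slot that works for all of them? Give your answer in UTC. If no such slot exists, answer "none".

14:30

Beatriz in UTC: 07:00-09:00, 12:45-18:00 (subtract 2h to convert from UTC+2).
Hiro in UTC: 07:15-09:30, 11:45-19:00 (subtract 5h to convert from UTC+5).
Rosa in UTC: 07:15-09:45, 12:15-14:00, 14:15-15:15, 17:30-19:00 (add 1h to convert from UTC-1).
Beatriz ∩ Hiro: 07:15-09:00, 12:45-18:00.
Beatriz ∩ Hiro ∩ Rosa: 07:15-09:00, 12:45-14:00, 14:15-15:15, 17:30-18:00.
The last common window of at least 45 minutes is 14:15-15:15; a 45-minute meeting can start as late as 14:30 and still end by 15:15.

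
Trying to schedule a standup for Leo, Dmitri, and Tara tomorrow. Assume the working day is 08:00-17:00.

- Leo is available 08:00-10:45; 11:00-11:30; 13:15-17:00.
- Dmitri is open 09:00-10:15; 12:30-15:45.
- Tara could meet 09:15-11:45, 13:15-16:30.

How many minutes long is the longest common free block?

Leo ∩ Dmitri: 09:00-10:15, 13:15-15:45.
Leo ∩ Dmitri ∩ Tara: 09:15-10:15, 13:15-15:45.
The longest is 13:15-15:45 at 150 minutes.

150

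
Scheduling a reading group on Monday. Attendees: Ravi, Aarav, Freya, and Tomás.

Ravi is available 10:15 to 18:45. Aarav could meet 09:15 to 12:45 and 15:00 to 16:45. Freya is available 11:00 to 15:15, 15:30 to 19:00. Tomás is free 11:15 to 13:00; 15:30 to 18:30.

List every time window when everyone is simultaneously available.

11:15-12:45, 15:30-16:45

Ravi ∩ Aarav: 10:15-12:45, 15:00-16:45.
Ravi ∩ Aarav ∩ Freya: 11:00-12:45, 15:00-15:15, 15:30-16:45.
Ravi ∩ Aarav ∩ Freya ∩ Tomás: 11:15-12:45, 15:30-16:45.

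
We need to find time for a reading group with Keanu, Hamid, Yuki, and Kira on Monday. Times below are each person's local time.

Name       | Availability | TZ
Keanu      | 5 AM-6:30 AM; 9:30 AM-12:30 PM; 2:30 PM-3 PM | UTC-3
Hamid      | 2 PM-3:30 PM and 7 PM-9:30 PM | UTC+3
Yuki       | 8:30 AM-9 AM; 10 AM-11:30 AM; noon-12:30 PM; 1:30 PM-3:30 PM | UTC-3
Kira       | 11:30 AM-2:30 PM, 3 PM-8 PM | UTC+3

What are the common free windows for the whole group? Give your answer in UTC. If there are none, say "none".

none

Keanu in UTC: 08:00-09:30, 12:30-15:30, 17:30-18:00 (add 3h to convert from UTC-3).
Hamid in UTC: 11:00-12:30, 16:00-18:30 (subtract 3h to convert from UTC+3).
Yuki in UTC: 11:30-12:00, 13:00-14:30, 15:00-15:30, 16:30-18:30 (add 3h to convert from UTC-3).
Kira in UTC: 08:30-11:30, 12:00-17:00 (subtract 3h to convert from UTC+3).
Keanu ∩ Hamid: 17:30-18:00.
Keanu ∩ Hamid ∩ Yuki: 17:30-18:00.
Keanu ∩ Hamid ∩ Yuki ∩ Kira: ∅.
There is no time when everyone is free.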